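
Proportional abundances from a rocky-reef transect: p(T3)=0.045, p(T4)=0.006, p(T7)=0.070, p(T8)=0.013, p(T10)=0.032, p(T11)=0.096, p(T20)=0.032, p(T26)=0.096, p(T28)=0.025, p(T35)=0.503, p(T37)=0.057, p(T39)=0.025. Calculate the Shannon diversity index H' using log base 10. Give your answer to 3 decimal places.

Each pᵢ log₁₀ pᵢ term (working shown to 5 dp, full precision carried): 0.045×(-1.34679)=-0.06061, 0.006×(-2.22185)=-0.01333, 0.07×(-1.15490)=-0.08084, 0.013×(-1.88606)=-0.02452, 0.032×(-1.49485)=-0.04784, 0.096×(-1.01773)=-0.09770, 0.032×(-1.49485)=-0.04784, 0.096×(-1.01773)=-0.09770, 0.025×(-1.60206)=-0.04005, 0.503×(-0.29843)=-0.15011, 0.057×(-1.24413)=-0.07092, 0.025×(-1.60206)=-0.04005.
Sum = -0.77150, so H' = 0.772.

0.772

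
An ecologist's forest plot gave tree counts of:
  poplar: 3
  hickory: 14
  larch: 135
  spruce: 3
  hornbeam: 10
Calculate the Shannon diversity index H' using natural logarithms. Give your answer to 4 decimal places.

Total N = 3+14+135+3+10 = 165, so the proportions are 0.018182, 0.084848, 0.818182, 0.018182, 0.060606 (working shown to 6 dp, full precision carried).
Each pᵢ ln pᵢ term: 0.018182×(-4.007333)=-0.072861, 0.084848×(-2.466888)=-0.209312, 0.818182×(-0.200671)=-0.164185, 0.018182×(-4.007333)=-0.072861, 0.060606×(-2.803360)=-0.169901.
Sum = -0.689119, so H' = 0.6891.

0.6891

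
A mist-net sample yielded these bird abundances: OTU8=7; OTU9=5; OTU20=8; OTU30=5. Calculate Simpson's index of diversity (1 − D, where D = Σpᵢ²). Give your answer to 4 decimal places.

0.7392

Total N = 7+5+8+5 = 25, so the proportions are 0.28, 0.2, 0.32, 0.2 (working shown to 6 dp, full precision carried).
D = 0.28² + 0.2² + 0.32² + 0.2² = 0.078400 + 0.040000 + 0.102400 + 0.040000 = 0.260800.
So 1 − D = 0.739200, i.e. 0.7392 to 4 decimal places.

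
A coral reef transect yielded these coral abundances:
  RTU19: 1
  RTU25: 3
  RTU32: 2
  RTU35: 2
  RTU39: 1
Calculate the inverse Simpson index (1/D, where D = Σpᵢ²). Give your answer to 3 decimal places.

Total N = 1+3+2+2+1 = 9, so the proportions are 0.1111111, 0.3333333, 0.2222222, 0.2222222, 0.1111111 (working shown to 7 dp, full precision carried).
D = 0.1111111² + 0.3333333² + 0.2222222² + 0.2222222² + 0.1111111² = 0.0123457 + 0.1111111 + 0.0493827 + 0.0493827 + 0.0123457 = 0.2345679.
So 1/D = 4.26316, i.e. 4.263 to 3 decimal places.

4.263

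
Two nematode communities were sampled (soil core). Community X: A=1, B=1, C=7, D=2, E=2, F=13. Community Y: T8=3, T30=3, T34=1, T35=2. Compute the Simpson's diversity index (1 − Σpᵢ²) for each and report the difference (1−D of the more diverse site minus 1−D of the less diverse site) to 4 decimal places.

Community X: N=26, proportions 0.038462, 0.038462, 0.269231, 0.076923, 0.076923, 0.5, giving 1−D = 0.662722 (working shown to 6 dp, full precision carried).
Community Y: N=9, proportions 0.333333, 0.333333, 0.111111, 0.222222, giving 1−D = 0.716049.
Difference = |0.662722 − 0.716049| = 0.053327, i.e. 0.0533 to 4 decimal places.

0.0533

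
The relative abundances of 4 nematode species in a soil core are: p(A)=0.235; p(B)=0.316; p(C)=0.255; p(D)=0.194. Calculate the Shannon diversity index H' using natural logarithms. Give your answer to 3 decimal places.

1.371

Each pᵢ ln pᵢ term (working shown to 5 dp, full precision carried): 0.235×(-1.44817)=-0.34032, 0.316×(-1.15201)=-0.36404, 0.255×(-1.36649)=-0.34846, 0.194×(-1.63990)=-0.31814.
Sum = -1.37095, so H' = 1.371.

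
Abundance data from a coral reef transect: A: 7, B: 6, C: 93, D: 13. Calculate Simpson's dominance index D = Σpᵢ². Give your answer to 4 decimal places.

0.6287

Total N = 7+6+93+13 = 119, so the proportions are 0.058824, 0.05042, 0.781513, 0.109244 (working shown to 6 dp, full precision carried).
D = 0.058824² + 0.05042² + 0.781513² + 0.109244² = 0.003460 + 0.002542 + 0.610762 + 0.011934 = 0.628699.
To 4 decimal places, D = 0.6287.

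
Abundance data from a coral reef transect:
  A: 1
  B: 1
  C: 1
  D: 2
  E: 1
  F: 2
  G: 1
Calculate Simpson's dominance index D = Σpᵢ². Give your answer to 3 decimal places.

0.160

Total N = 1+1+1+2+1+2+1 = 9, so the proportions are 0.111111, 0.111111, 0.111111, 0.222222, 0.111111, 0.222222, 0.111111 (working shown to 6 dp, full precision carried).
D = 0.111111² + 0.111111² + 0.111111² + 0.222222² + 0.111111² + 0.222222² + 0.111111² = 0.012346 + 0.012346 + 0.012346 + 0.049383 + 0.012346 + 0.049383 + 0.012346 = 0.160494.
To 3 decimal places, D = 0.160.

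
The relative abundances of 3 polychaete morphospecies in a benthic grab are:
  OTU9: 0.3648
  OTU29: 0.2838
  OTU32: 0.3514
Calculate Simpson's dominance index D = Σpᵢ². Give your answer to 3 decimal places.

D = 0.3648² + 0.2838² + 0.3514² = 0.13308 + 0.08054 + 0.12348 = 0.33710 (working shown to 5 dp, full precision carried).
To 3 decimal places, D = 0.337.

0.337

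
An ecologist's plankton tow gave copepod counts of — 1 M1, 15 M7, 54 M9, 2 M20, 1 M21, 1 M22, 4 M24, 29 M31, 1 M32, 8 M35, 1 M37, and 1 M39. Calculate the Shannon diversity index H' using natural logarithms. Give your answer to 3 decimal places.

1.574

Total N = 1+15+54+2+1+1+4+29+1+8+1+1 = 118, so the proportions are 0.00847, 0.12712, 0.45763, 0.01695, 0.00847, 0.00847, 0.0339, 0.24576, 0.00847, 0.0678, 0.00847, 0.00847 (working shown to 5 dp, full precision carried).
Each pᵢ ln pᵢ term: 0.00847×(-4.77068)=-0.04043, 0.12712×(-2.06263)=-0.26220, 0.45763×(-0.78170)=-0.35773, 0.01695×(-4.07754)=-0.06911, 0.00847×(-4.77068)=-0.04043, 0.00847×(-4.77068)=-0.04043, 0.0339×(-3.38439)=-0.11473, 0.24576×(-1.40339)=-0.34490, 0.00847×(-4.77068)=-0.04043, 0.0678×(-2.69124)=-0.18246, 0.00847×(-4.77068)=-0.04043, 0.00847×(-4.77068)=-0.04043.
Sum = -1.57370, so H' = 1.574.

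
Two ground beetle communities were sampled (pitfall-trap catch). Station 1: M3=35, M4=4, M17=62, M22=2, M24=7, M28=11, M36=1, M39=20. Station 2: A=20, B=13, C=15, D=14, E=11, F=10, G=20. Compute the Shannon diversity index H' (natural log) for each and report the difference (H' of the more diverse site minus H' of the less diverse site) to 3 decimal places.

0.390

Station 1: N=142, proportions 0.24648, 0.02817, 0.43662, 0.01408, 0.0493, 0.07746, 0.00704, 0.14085, giving H' = 1.52510 (working shown to 5 dp, full precision carried).
Station 2: N=103, proportions 0.19417, 0.12621, 0.14563, 0.13592, 0.1068, 0.09709, 0.19417, giving H' = 1.91489.
Difference = |1.52510 − 1.91489| = 0.38979, i.e. 0.390 to 3 decimal places.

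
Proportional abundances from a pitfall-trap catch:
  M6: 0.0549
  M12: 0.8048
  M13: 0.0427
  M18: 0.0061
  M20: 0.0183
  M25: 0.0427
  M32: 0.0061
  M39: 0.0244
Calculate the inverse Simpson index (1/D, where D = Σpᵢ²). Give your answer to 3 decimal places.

1.526

D = 0.0549² + 0.8048² + 0.0427² + 0.0061² + 0.0183² + 0.0427² + 0.0061² + 0.0244² = 0.003014 + 0.647703 + 0.001823 + 0.000037 + 0.000335 + 0.001823 + 0.000037 + 0.000595 = 0.655368 (working shown to 6 dp, full precision carried).
So 1/D = 1.52586, i.e. 1.526 to 3 decimal places.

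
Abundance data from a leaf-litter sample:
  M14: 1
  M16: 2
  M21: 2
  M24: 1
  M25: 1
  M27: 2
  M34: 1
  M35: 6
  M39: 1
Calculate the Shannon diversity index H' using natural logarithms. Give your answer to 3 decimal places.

Total N = 1+2+2+1+1+2+1+6+1 = 17, so the proportions are 0.05882, 0.11765, 0.11765, 0.05882, 0.05882, 0.11765, 0.05882, 0.35294, 0.05882 (working shown to 5 dp, full precision carried).
Each pᵢ ln pᵢ term: 0.05882×(-2.83321)=-0.16666, 0.11765×(-2.14007)=-0.25177, 0.11765×(-2.14007)=-0.25177, 0.05882×(-2.83321)=-0.16666, 0.05882×(-2.83321)=-0.16666, 0.11765×(-2.14007)=-0.25177, 0.05882×(-2.83321)=-0.16666, 0.35294×(-1.04145)=-0.36757, 0.05882×(-2.83321)=-0.16666.
Sum = -1.95619, so H' = 1.956.

1.956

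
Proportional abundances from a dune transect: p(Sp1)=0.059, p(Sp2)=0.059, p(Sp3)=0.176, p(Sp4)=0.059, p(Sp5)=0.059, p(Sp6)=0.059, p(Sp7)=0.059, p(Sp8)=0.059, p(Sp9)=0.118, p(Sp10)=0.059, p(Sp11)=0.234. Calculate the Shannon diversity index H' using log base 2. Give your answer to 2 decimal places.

3.22

Each pᵢ log₂ pᵢ term (working shown to 4 dp, full precision carried): 0.059×(-4.0831)=-0.2409, 0.059×(-4.0831)=-0.2409, 0.176×(-2.5064)=-0.4411, 0.059×(-4.0831)=-0.2409, 0.059×(-4.0831)=-0.2409, 0.059×(-4.0831)=-0.2409, 0.059×(-4.0831)=-0.2409, 0.059×(-4.0831)=-0.2409, 0.118×(-3.0831)=-0.3638, 0.059×(-4.0831)=-0.2409, 0.234×(-2.0954)=-0.4903.
Sum = -3.2225, so H' = 3.22.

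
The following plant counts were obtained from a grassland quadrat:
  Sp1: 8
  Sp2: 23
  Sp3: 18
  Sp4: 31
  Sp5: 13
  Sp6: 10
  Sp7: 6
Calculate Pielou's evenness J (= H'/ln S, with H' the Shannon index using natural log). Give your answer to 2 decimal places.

Total N = 8+23+18+31+13+10+6 = 109, so the proportions are 0.0734, 0.211, 0.1651, 0.2844, 0.1193, 0.0917, 0.055 (working shown to 4 dp, full precision carried).
H' = −Σ pᵢ ln pᵢ = −((-0.1917) + (-0.3283) + (-0.2974) + (-0.3576) + (-0.2536) + (-0.2192) + (-0.1596)) = 1.8074.
With S = 7 species, ln S = 1.9459, so J = 1.8074/1.9459 = 0.9288, i.e. 0.93 to 2 decimal places.

0.93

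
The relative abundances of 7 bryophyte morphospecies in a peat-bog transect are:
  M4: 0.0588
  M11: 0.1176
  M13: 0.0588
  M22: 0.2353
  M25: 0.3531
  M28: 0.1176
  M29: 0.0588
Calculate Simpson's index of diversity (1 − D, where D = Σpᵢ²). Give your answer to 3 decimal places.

D = 0.0588² + 0.1176² + 0.0588² + 0.2353² + 0.3531² + 0.1176² + 0.0588² = 0.00346 + 0.01383 + 0.00346 + 0.05537 + 0.12468 + 0.01383 + 0.00346 = 0.21808 (working shown to 5 dp, full precision carried).
So 1 − D = 0.78192, i.e. 0.782 to 3 decimal places.

0.782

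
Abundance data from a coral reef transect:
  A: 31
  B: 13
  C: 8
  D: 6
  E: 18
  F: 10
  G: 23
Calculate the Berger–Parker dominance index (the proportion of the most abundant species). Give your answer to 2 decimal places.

0.28

Total N = 31+13+8+6+18+10+23 = 109, so the proportions are 0.2844, 0.1193, 0.0734, 0.055, 0.1651, 0.0917, 0.211 (working shown to 4 dp, full precision carried).
The largest proportion is 0.2844, i.e. d = 0.28 to 2 decimal places.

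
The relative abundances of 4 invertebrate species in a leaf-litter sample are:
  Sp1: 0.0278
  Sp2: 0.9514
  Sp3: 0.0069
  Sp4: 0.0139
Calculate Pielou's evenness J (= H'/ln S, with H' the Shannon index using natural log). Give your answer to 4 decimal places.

H' = −Σ pᵢ ln pᵢ = −((-0.099600) + (-0.047399) + (-0.034336) + (-0.059435)) = 0.240770 (working shown to 6 dp, full precision carried).
With S = 4 species, ln S = 1.386294, so J = 0.240770/1.386294 = 0.173679, i.e. 0.1737 to 4 decimal places.

0.1737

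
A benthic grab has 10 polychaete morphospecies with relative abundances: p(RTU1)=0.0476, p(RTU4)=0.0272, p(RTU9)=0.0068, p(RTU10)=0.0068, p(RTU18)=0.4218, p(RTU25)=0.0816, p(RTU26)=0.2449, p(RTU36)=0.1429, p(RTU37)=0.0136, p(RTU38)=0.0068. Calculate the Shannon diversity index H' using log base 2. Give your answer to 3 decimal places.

Each pᵢ log₂ pᵢ term (working shown to 5 dp, full precision carried): 0.0476×(-4.39289)=-0.20910, 0.0272×(-5.20025)=-0.14145, 0.0068×(-7.20025)=-0.04896, 0.0068×(-7.20025)=-0.04896, 0.4218×(-1.24537)=-0.52530, 0.0816×(-3.61529)=-0.29501, 0.2449×(-2.02974)=-0.49708, 0.1429×(-2.80692)=-0.40111, 0.0136×(-6.20025)=-0.08432, 0.0068×(-7.20025)=-0.04896.
Sum = -2.30025, so H' = 2.300.

2.300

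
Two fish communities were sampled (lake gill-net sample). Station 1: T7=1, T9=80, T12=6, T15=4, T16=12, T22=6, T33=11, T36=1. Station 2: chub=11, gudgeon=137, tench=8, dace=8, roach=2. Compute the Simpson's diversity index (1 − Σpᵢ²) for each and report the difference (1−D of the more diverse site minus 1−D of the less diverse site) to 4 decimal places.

0.2289

Station 1: N=121, proportions 0.0082645, 0.661157, 0.0495868, 0.0330579, 0.0991736, 0.0495868, 0.0909091, 0.0082645, giving 1−D = 0.5386244 (working shown to 7 dp, full precision carried).
Station 2: N=166, proportions 0.0662651, 0.8253012, 0.0481928, 0.0481928, 0.0120482, giving 1−D = 0.3096966.
Difference = |0.5386244 − 0.3096966| = 0.2289278, i.e. 0.2289 to 4 decimal places.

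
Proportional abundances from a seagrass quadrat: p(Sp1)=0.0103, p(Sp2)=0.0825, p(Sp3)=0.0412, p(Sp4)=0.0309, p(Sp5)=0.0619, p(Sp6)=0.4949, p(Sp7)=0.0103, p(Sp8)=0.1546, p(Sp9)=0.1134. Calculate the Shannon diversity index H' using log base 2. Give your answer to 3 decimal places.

2.301

Each pᵢ log₂ pᵢ term (working shown to 5 dp, full precision carried): 0.0103×(-6.60121)=-0.06799, 0.0825×(-3.59946)=-0.29696, 0.0412×(-4.60121)=-0.18957, 0.0309×(-5.01625)=-0.15500, 0.0619×(-4.01392)=-0.24846, 0.4949×(-1.01479)=-0.50222, 0.0103×(-6.60121)=-0.06799, 0.1546×(-2.69339)=-0.41640, 0.1134×(-3.14051)=-0.35613.
Sum = -2.30073, so H' = 2.301.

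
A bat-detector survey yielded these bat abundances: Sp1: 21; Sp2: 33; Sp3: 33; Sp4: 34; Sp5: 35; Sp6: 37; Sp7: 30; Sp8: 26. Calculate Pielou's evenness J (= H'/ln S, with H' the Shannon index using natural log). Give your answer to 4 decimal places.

0.9936

Total N = 21+33+33+34+35+37+30+26 = 249, so the proportions are 0.084337, 0.13253, 0.13253, 0.136546, 0.140562, 0.148594, 0.120482, 0.104418 (working shown to 6 dp, full precision carried).
H' = −Σ pᵢ ln pᵢ = −((-0.208560) + (-0.267836) + (-0.267836) + (-0.271876) + (-0.275798) + (-0.283300) + (-0.254971) + (-0.235917)) = 2.066094.
With S = 8 species, ln S = 2.079442, so J = 2.066094/2.079442 = 0.993581, i.e. 0.9936 to 4 decimal places.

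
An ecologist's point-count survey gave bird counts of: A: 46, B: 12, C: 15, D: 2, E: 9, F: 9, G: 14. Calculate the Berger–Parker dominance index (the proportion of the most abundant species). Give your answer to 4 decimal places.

0.4299

Total N = 46+12+15+2+9+9+14 = 107, so the proportions are 0.429907, 0.11215, 0.140187, 0.018692, 0.084112, 0.084112, 0.130841 (working shown to 6 dp, full precision carried).
The largest proportion is 0.429907, i.e. d = 0.4299 to 4 decimal places.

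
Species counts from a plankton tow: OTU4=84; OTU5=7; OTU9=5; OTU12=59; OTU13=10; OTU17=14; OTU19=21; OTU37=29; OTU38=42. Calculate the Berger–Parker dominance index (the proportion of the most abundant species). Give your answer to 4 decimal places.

0.3100

Total N = 84+7+5+59+10+14+21+29+42 = 271, so the proportions are 0.309963, 0.02583, 0.01845, 0.217712, 0.0369, 0.051661, 0.077491, 0.107011, 0.154982 (working shown to 6 dp, full precision carried).
The largest proportion is 0.309963, i.e. d = 0.3100 to 4 decimal places.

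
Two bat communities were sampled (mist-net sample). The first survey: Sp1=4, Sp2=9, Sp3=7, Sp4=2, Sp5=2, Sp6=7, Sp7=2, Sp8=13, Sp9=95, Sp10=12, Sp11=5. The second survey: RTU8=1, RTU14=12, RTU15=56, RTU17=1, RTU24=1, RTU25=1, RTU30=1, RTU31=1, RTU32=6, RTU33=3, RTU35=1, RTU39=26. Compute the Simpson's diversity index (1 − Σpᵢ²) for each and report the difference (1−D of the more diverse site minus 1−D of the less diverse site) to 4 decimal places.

0.0521

The first survey: N=158, proportions 0.025316, 0.056962, 0.044304, 0.012658, 0.012658, 0.044304, 0.012658, 0.082278, 0.601266, 0.075949, 0.031646, giving 1−D = 0.616648 (working shown to 6 dp, full precision carried).
The second survey: N=110, proportions 0.009091, 0.109091, 0.509091, 0.009091, 0.009091, 0.009091, 0.009091, 0.009091, 0.054545, 0.027273, 0.009091, 0.236364, giving 1−D = 0.668760.
Difference = |0.616648 − 0.668760| = 0.052112, i.e. 0.0521 to 4 decimal places.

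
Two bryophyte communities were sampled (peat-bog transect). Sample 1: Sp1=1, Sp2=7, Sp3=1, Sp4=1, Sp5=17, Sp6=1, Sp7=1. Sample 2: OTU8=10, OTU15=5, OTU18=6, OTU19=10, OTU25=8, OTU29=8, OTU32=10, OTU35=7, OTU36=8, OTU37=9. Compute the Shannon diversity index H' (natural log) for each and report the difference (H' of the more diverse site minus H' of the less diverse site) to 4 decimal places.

Sample 1: N=29, proportions 0.034483, 0.241379, 0.034483, 0.034483, 0.586207, 0.034483, 0.034483, giving H' = 1.236744 (working shown to 6 dp, full precision carried).
Sample 2: N=81, proportions 0.123457, 0.061728, 0.074074, 0.123457, 0.098765, 0.098765, 0.123457, 0.08642, 0.098765, 0.111111, giving H' = 2.281137.
Difference = |1.236744 − 2.281137| = 1.044393, i.e. 1.0444 to 4 decimal places.

1.0444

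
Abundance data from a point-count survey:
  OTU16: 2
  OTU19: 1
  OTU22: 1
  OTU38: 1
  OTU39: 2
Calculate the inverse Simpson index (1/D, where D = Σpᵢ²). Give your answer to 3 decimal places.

Total N = 2+1+1+1+2 = 7, so the proportions are 0.2857143, 0.1428571, 0.1428571, 0.1428571, 0.2857143 (working shown to 7 dp, full precision carried).
D = 0.2857143² + 0.1428571² + 0.1428571² + 0.1428571² + 0.2857143² = 0.0816327 + 0.0204082 + 0.0204082 + 0.0204082 + 0.0816327 = 0.2244898.
So 1/D = 4.45455, i.e. 4.455 to 3 decimal places.

4.455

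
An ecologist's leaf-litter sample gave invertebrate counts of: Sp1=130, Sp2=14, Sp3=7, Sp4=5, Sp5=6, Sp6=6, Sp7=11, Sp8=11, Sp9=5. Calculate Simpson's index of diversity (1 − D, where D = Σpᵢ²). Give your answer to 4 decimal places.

0.5395

Total N = 130+14+7+5+6+6+11+11+5 = 195, so the proportions are 0.666667, 0.071795, 0.035897, 0.025641, 0.030769, 0.030769, 0.05641, 0.05641, 0.025641 (working shown to 6 dp, full precision carried).
D = 0.666667² + 0.071795² + 0.035897² + 0.025641² + 0.030769² + 0.030769² + 0.05641² + 0.05641² + 0.025641² = 0.444444 + 0.005155 + 0.001289 + 0.000657 + 0.000947 + 0.000947 + 0.003182 + 0.003182 + 0.000657 = 0.460460.
So 1 − D = 0.539540, i.e. 0.5395 to 4 decimal places.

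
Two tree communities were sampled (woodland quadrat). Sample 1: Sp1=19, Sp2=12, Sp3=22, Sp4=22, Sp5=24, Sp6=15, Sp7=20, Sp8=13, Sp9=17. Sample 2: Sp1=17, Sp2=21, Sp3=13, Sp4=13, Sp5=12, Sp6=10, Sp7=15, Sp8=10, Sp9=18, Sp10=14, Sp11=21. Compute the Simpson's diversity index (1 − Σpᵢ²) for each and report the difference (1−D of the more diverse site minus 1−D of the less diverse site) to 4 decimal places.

Sample 1: N=164, proportions 0.11585366, 0.07317073, 0.13414634, 0.13414634, 0.14634146, 0.09146341, 0.12195122, 0.07926829, 0.10365854, giving 1−D = 0.88355146 (working shown to 8 dp, full precision carried).
Sample 2: N=164, proportions 0.10365854, 0.12804878, 0.07926829, 0.07926829, 0.07317073, 0.06097561, 0.09146341, 0.06097561, 0.1097561, 0.08536585, 0.12804878, giving 1−D = 0.90340571.
Difference = |0.88355146 − 0.90340571| = 0.01985425, i.e. 0.0199 to 4 decimal places.

0.0199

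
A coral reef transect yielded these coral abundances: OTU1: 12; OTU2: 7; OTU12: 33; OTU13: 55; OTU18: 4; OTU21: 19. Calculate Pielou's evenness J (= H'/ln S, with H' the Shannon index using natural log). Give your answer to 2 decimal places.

0.82

Total N = 12+7+33+55+4+19 = 130, so the proportions are 0.0923, 0.0538, 0.2538, 0.4231, 0.0308, 0.1462 (working shown to 4 dp, full precision carried).
H' = −Σ pᵢ ln pᵢ = −((-0.2199) + (-0.1573) + (-0.3480) + (-0.3639) + (-0.1071) + (-0.2811)) = 1.4774.
With S = 6 species, ln S = 1.7918, so J = 1.4774/1.7918 = 0.8246, i.e. 0.82 to 2 decimal places.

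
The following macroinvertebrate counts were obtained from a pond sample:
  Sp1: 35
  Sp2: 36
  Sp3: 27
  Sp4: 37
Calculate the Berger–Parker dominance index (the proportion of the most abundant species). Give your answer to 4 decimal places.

Total N = 35+36+27+37 = 135, so the proportions are 0.259259, 0.266667, 0.2, 0.274074 (working shown to 6 dp, full precision carried).
The largest proportion is 0.274074, i.e. d = 0.2741 to 4 decimal places.

0.2741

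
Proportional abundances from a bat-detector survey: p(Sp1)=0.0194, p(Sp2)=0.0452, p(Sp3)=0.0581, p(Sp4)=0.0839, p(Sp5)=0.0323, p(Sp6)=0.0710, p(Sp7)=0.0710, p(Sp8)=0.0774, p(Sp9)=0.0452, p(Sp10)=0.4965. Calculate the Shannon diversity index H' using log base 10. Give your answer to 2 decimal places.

Each pᵢ log₁₀ pᵢ term (working shown to 4 dp, full precision carried): 0.0194×(-1.7122)=-0.0332, 0.0452×(-1.3449)=-0.0608, 0.0581×(-1.2358)=-0.0718, 0.0839×(-1.0762)=-0.0903, 0.0323×(-1.4908)=-0.0482, 0.071×(-1.1487)=-0.0816, 0.071×(-1.1487)=-0.0816, 0.0774×(-1.1113)=-0.0860, 0.0452×(-1.3449)=-0.0608, 0.4965×(-0.3041)=-0.1510.
Sum = -0.7652, so H' = 0.77.

0.77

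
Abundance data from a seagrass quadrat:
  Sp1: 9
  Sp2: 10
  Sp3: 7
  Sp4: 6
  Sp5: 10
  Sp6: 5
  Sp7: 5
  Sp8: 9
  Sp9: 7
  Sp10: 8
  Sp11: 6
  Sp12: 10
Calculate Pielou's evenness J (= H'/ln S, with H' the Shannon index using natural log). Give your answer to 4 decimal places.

0.9882

Total N = 9+10+7+6+10+5+5+9+7+8+6+10 = 92, so the proportions are 0.097826, 0.108696, 0.076087, 0.065217, 0.108696, 0.054348, 0.054348, 0.097826, 0.076087, 0.086957, 0.065217, 0.108696 (working shown to 6 dp, full precision carried).
H' = −Σ pᵢ ln pᵢ = −((-0.227403) + (-0.241218) + (-0.195991) + (-0.178045) + (-0.241218) + (-0.158280) + (-0.158280) + (-0.227403) + (-0.195991) + (-0.212378) + (-0.178045) + (-0.241218)) = 2.455469.
With S = 12 species, ln S = 2.484907, so J = 2.455469/2.484907 = 0.988154, i.e. 0.9882 to 4 decimal places.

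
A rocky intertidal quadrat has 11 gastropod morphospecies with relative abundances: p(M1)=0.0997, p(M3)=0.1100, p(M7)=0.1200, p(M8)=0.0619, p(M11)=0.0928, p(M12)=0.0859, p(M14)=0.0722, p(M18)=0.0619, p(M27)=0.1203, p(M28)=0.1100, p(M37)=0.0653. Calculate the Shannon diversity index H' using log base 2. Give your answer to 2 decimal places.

Each pᵢ log₂ pᵢ term (working shown to 4 dp, full precision carried): 0.0997×(-3.3263)=-0.3316, 0.11×(-3.1844)=-0.3503, 0.12×(-3.0589)=-0.3671, 0.0619×(-4.0139)=-0.2485, 0.0928×(-3.4297)=-0.3183, 0.0859×(-3.5412)=-0.3042, 0.0722×(-3.7919)=-0.2738, 0.0619×(-4.0139)=-0.2485, 0.1203×(-3.0553)=-0.3676, 0.11×(-3.1844)=-0.3503, 0.0653×(-3.9368)=-0.2571.
Sum = -3.4171, so H' = 3.42.

3.42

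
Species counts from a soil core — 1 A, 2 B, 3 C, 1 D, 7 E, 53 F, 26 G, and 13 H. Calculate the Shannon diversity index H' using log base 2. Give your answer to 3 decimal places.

2.008

Total N = 1+2+3+1+7+53+26+13 = 106, so the proportions are 0.00943, 0.01887, 0.0283, 0.00943, 0.06604, 0.5, 0.24528, 0.12264 (working shown to 5 dp, full precision carried).
Each pᵢ log₂ pᵢ term: 0.00943×(-6.72792)=-0.06347, 0.01887×(-5.72792)=-0.10807, 0.0283×(-5.14296)=-0.14556, 0.00943×(-6.72792)=-0.06347, 0.06604×(-3.92057)=-0.25891, 0.5×(-1.00000)=-0.50000, 0.24528×(-2.02748)=-0.49731, 0.12264×(-3.02748)=-0.37129.
Sum = -2.00808, so H' = 2.008.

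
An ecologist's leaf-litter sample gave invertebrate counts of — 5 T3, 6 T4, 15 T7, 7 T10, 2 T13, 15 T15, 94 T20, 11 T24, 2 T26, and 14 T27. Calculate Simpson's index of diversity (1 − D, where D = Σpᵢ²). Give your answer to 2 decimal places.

0.67

Total N = 5+6+15+7+2+15+94+11+2+14 = 171, so the proportions are 0.0292, 0.0351, 0.0877, 0.0409, 0.0117, 0.0877, 0.5497, 0.0643, 0.0117, 0.0819 (working shown to 4 dp, full precision carried).
D = 0.0292² + 0.0351² + 0.0877² + 0.0409² + 0.0117² + 0.0877² + 0.5497² + 0.0643² + 0.0117² + 0.0819² = 0.0009 + 0.0012 + 0.0077 + 0.0017 + 0.0001 + 0.0077 + 0.3022 + 0.0041 + 0.0001 + 0.0067 = 0.3324.
So 1 − D = 0.6676, i.e. 0.67 to 2 decimal places.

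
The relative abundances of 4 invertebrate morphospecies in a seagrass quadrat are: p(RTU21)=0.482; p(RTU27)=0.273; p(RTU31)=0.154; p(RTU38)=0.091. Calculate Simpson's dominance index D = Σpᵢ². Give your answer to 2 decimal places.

D = 0.482² + 0.273² + 0.154² + 0.091² = 0.2323 + 0.0745 + 0.0237 + 0.0083 = 0.3388 (working shown to 4 dp, full precision carried).
To 2 decimal places, D = 0.34.

0.34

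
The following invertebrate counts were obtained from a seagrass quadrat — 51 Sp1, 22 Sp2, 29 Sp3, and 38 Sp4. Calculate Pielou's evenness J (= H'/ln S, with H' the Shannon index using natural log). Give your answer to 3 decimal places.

0.966

Total N = 51+22+29+38 = 140, so the proportions are 0.36429, 0.15714, 0.20714, 0.27143 (working shown to 5 dp, full precision carried).
H' = −Σ pᵢ ln pᵢ = −((-0.36786) + (-0.29081) + (-0.32611) + (-0.35396)) = 1.33874.
With S = 4 species, ln S = 1.38629, so J = 1.33874/1.38629 = 0.96570, i.e. 0.966 to 3 decimal places.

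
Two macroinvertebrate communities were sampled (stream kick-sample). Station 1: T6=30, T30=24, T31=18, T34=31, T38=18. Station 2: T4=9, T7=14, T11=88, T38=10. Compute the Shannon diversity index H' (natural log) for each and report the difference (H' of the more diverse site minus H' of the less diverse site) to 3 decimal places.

0.702

Station 1: N=121, proportions 0.24793, 0.19835, 0.14876, 0.2562, 0.14876, giving H' = 1.58243 (working shown to 5 dp, full precision carried).
Station 2: N=121, proportions 0.07438, 0.1157, 0.72727, 0.08264, giving H' = 0.88047.
Difference = |1.58243 − 0.88047| = 0.70196, i.e. 0.702 to 3 decimal places.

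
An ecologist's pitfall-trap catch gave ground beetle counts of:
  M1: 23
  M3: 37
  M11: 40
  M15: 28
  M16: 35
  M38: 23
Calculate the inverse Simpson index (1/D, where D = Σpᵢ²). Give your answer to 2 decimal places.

5.73

Total N = 23+37+40+28+35+23 = 186, so the proportions are 0.123656, 0.198925, 0.215054, 0.150538, 0.188172, 0.123656 (working shown to 6 dp, full precision carried).
D = 0.123656² + 0.198925² + 0.215054² + 0.150538² + 0.188172² + 0.123656² = 0.015291 + 0.039571 + 0.046248 + 0.022662 + 0.035409 + 0.015291 = 0.174471.
So 1/D = 5.7316, i.e. 5.73 to 2 decimal places.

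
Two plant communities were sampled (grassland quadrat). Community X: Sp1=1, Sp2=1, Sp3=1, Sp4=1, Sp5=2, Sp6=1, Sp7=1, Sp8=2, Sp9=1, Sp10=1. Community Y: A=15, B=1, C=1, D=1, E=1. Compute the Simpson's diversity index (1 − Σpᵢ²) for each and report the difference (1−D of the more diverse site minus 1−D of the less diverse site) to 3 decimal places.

0.523

Community X: N=12, proportions 0.08333, 0.08333, 0.08333, 0.08333, 0.16667, 0.08333, 0.08333, 0.16667, 0.08333, 0.08333, giving 1−D = 0.88889 (working shown to 5 dp, full precision carried).
Community Y: N=19, proportions 0.78947, 0.05263, 0.05263, 0.05263, 0.05263, giving 1−D = 0.36565.
Difference = |0.88889 − 0.36565| = 0.52324, i.e. 0.523 to 3 decimal places.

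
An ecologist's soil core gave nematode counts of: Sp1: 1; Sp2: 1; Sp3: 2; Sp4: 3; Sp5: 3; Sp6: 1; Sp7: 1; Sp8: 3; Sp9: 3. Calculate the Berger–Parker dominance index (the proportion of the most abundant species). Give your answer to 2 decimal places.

Total N = 1+1+2+3+3+1+1+3+3 = 18, so the proportions are 0.0556, 0.0556, 0.1111, 0.1667, 0.1667, 0.0556, 0.0556, 0.1667, 0.1667 (working shown to 4 dp, full precision carried).
The largest proportion is 0.1667, i.e. d = 0.17 to 2 decimal places.

0.17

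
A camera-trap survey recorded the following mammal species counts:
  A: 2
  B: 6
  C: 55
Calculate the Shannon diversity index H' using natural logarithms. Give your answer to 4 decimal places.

0.4520

Total N = 2+6+55 = 63, so the proportions are 0.031746, 0.095238, 0.873016 (working shown to 6 dp, full precision carried).
Each pᵢ ln pᵢ term: 0.031746×(-3.449988)=-0.109523, 0.095238×(-2.351375)=-0.223941, 0.873016×(-0.135802)=-0.118557.
Sum = -0.452021, so H' = 0.4520.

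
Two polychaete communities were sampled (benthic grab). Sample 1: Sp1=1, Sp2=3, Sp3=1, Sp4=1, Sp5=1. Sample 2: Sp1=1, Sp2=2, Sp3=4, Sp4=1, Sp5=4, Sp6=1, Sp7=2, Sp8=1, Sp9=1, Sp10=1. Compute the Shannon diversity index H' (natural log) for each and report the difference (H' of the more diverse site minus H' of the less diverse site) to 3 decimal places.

0.645

Sample 1: N=7, proportions 0.14286, 0.42857, 0.14286, 0.14286, 0.14286, giving H' = 1.47508 (working shown to 5 dp, full precision carried).
Sample 2: N=18, proportions 0.05556, 0.11111, 0.22222, 0.05556, 0.22222, 0.05556, 0.11111, 0.05556, 0.05556, 0.05556, giving H' = 2.12021.
Difference = |1.47508 − 2.12021| = 0.64513, i.e. 0.645 to 3 decimal places.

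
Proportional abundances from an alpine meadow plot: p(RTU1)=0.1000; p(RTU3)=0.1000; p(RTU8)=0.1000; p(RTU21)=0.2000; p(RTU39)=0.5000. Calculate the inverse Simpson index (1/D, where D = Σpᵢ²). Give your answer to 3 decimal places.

3.125

D = 0.1² + 0.1² + 0.1² + 0.2² + 0.5² = 0.010000 + 0.010000 + 0.010000 + 0.040000 + 0.250000 = 0.320000 (working shown to 6 dp, full precision carried).
So 1/D = 3.12500, i.e. 3.125 to 3 decimal places.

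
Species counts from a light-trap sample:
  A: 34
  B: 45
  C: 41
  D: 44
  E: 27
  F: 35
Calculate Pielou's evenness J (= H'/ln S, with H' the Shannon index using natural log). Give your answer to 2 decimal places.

0.99

Total N = 34+45+41+44+27+35 = 226, so the proportions are 0.1504, 0.1991, 0.1814, 0.1947, 0.1195, 0.1549 (working shown to 4 dp, full precision carried).
H' = −Σ pᵢ ln pᵢ = −((-0.2850) + (-0.3213) + (-0.3097) + (-0.3186) + (-0.2538) + (-0.2889)) = 1.7773.
With S = 6 species, ln S = 1.7918, so J = 1.7773/1.7918 = 0.9919, i.e. 0.99 to 2 decimal places.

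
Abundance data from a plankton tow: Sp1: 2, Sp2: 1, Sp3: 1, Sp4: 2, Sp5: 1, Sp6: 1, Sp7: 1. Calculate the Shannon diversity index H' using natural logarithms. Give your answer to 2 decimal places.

Total N = 2+1+1+2+1+1+1 = 9, so the proportions are 0.2222, 0.1111, 0.1111, 0.2222, 0.1111, 0.1111, 0.1111 (working shown to 4 dp, full precision carried).
Each pᵢ ln pᵢ term: 0.2222×(-1.5041)=-0.3342, 0.1111×(-2.1972)=-0.2441, 0.1111×(-2.1972)=-0.2441, 0.2222×(-1.5041)=-0.3342, 0.1111×(-2.1972)=-0.2441, 0.1111×(-2.1972)=-0.2441, 0.1111×(-2.1972)=-0.2441.
Sum = -1.8892, so H' = 1.89.

1.89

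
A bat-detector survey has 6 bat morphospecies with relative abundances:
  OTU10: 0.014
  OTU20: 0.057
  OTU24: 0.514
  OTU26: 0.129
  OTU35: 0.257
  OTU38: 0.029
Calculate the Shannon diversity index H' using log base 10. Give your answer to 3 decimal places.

0.556

Each pᵢ log₁₀ pᵢ term (working shown to 5 dp, full precision carried): 0.014×(-1.85387)=-0.02595, 0.057×(-1.24413)=-0.07092, 0.514×(-0.28904)=-0.14856, 0.129×(-0.88941)=-0.11473, 0.257×(-0.59007)=-0.15165, 0.029×(-1.53760)=-0.04459.
Sum = -0.55641, so H' = 0.556.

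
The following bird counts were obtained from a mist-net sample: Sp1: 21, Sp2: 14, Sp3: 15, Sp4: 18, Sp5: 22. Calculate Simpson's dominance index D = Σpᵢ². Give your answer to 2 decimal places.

0.21

Total N = 21+14+15+18+22 = 90, so the proportions are 0.2333, 0.1556, 0.1667, 0.2, 0.2444 (working shown to 4 dp, full precision carried).
D = 0.2333² + 0.1556² + 0.1667² + 0.2² + 0.2444² = 0.0544 + 0.0242 + 0.0278 + 0.0400 + 0.0598 = 0.2062.
To 2 decimal places, D = 0.21.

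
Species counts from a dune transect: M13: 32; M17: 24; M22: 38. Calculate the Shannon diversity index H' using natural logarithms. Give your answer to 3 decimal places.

1.082

Total N = 32+24+38 = 94, so the proportions are 0.34043, 0.25532, 0.40426 (working shown to 5 dp, full precision carried).
Each pᵢ ln pᵢ term: 0.34043×(-1.07756)=-0.36683, 0.25532×(-1.36524)=-0.34857, 0.40426×(-0.90571)=-0.36614.
Sum = -1.08154, so H' = 1.082.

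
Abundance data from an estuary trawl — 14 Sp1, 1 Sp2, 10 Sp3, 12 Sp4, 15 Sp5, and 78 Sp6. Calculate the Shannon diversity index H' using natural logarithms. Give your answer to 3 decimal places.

1.250

Total N = 14+1+10+12+15+78 = 130, so the proportions are 0.10769, 0.00769, 0.07692, 0.09231, 0.11538, 0.6 (working shown to 5 dp, full precision carried).
Each pᵢ ln pᵢ term: 0.10769×(-2.22848)=-0.23999, 0.00769×(-4.86753)=-0.03744, 0.07692×(-2.56495)=-0.19730, 0.09231×(-2.38263)=-0.21993, 0.11538×(-2.15948)=-0.24917, 0.6×(-0.51083)=-0.30650.
Sum = -1.25034, so H' = 1.250.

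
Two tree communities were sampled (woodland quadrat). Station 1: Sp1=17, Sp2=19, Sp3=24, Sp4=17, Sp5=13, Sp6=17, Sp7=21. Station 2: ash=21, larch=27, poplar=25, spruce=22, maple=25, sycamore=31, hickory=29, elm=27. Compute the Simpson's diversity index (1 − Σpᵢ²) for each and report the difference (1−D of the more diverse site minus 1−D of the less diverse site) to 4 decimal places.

Station 1: N=128, proportions 0.132812, 0.148438, 0.1875, 0.132812, 0.101562, 0.132812, 0.164062, giving 1−D = 0.852661 (working shown to 6 dp, full precision carried).
Station 2: N=207, proportions 0.101449, 0.130435, 0.120773, 0.10628, 0.120773, 0.149758, 0.140097, 0.130435, giving 1−D = 0.873159.
Difference = |0.852661 − 0.873159| = 0.020498, i.e. 0.0205 to 4 decimal places.

0.0205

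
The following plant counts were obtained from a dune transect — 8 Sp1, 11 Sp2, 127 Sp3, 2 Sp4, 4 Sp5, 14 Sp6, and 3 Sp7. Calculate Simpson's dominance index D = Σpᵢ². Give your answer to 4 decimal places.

0.5791

Total N = 8+11+127+2+4+14+3 = 169, so the proportions are 0.047337, 0.065089, 0.751479, 0.011834, 0.023669, 0.08284, 0.017751 (working shown to 6 dp, full precision carried).
D = 0.047337² + 0.065089² + 0.751479² + 0.011834² + 0.023669² + 0.08284² + 0.017751² = 0.002241 + 0.004237 + 0.564721 + 0.000140 + 0.000560 + 0.006863 + 0.000315 = 0.579076.
To 4 decimal places, D = 0.5791.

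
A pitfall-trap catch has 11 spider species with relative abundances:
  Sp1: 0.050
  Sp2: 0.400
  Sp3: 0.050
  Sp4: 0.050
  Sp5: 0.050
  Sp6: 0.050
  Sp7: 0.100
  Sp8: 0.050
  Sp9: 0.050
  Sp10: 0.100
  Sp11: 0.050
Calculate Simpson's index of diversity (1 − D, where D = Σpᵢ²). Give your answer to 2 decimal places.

D = 0.05² + 0.4² + 0.05² + 0.05² + 0.05² + 0.05² + 0.1² + 0.05² + 0.05² + 0.1² + 0.05² = 0.0025 + 0.1600 + 0.0025 + 0.0025 + 0.0025 + 0.0025 + 0.0100 + 0.0025 + 0.0025 + 0.0100 + 0.0025 = 0.2000 (working shown to 4 dp, full precision carried).
So 1 − D = 0.8000, i.e. 0.80 to 2 decimal places.

0.80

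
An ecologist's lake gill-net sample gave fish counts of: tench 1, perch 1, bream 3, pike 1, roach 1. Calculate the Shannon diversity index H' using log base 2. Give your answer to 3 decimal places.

Total N = 1+1+3+1+1 = 7, so the proportions are 0.14286, 0.14286, 0.42857, 0.14286, 0.14286 (working shown to 5 dp, full precision carried).
Each pᵢ log₂ pᵢ term: 0.14286×(-2.80735)=-0.40105, 0.14286×(-2.80735)=-0.40105, 0.42857×(-1.22239)=-0.52388, 0.14286×(-2.80735)=-0.40105, 0.14286×(-2.80735)=-0.40105.
Sum = -2.12809, so H' = 2.128.

2.128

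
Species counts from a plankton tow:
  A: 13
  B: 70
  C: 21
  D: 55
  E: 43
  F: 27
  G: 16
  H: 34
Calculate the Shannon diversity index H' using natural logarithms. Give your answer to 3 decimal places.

Total N = 13+70+21+55+43+27+16+34 = 279, so the proportions are 0.04659, 0.2509, 0.07527, 0.19713, 0.15412, 0.09677, 0.05735, 0.12186 (working shown to 5 dp, full precision carried).
Each pᵢ ln pᵢ term: 0.04659×(-3.06626)=-0.14287, 0.2509×(-1.38272)=-0.34692, 0.07527×(-2.58669)=-0.19470, 0.19713×(-1.62388)=-0.32012, 0.15412×(-1.87001)=-0.28821, 0.09677×(-2.33537)=-0.22600, 0.05735×(-2.85862)=-0.16394, 0.12186×(-2.10485)=-0.25651.
Sum = -1.93926, so H' = 1.939.

1.939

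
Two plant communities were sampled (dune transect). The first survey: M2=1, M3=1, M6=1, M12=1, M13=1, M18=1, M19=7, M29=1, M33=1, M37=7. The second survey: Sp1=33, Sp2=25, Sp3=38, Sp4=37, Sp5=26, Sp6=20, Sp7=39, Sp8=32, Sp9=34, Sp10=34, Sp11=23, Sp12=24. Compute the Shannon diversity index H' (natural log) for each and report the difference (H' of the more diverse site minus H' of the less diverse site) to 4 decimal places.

0.6108

The first survey: N=22, proportions 0.045455, 0.045455, 0.045455, 0.045455, 0.045455, 0.045455, 0.318182, 0.045455, 0.045455, 0.318182, giving H' = 1.852736 (working shown to 6 dp, full precision carried).
The second survey: N=365, proportions 0.090411, 0.068493, 0.10411, 0.10137, 0.071233, 0.054795, 0.106849, 0.087671, 0.093151, 0.093151, 0.063014, 0.065753, giving H' = 2.463517.
Difference = |1.852736 − 2.463517| = 0.610781, i.e. 0.6108 to 4 decimal places.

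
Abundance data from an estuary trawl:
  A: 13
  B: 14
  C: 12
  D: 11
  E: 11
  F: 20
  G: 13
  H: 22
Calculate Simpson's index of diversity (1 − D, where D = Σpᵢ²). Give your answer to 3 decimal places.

Total N = 13+14+12+11+11+20+13+22 = 116, so the proportions are 0.11207, 0.12069, 0.10345, 0.09483, 0.09483, 0.17241, 0.11207, 0.18966 (working shown to 5 dp, full precision carried).
D = 0.11207² + 0.12069² + 0.10345² + 0.09483² + 0.09483² + 0.17241² + 0.11207² + 0.18966² = 0.01256 + 0.01457 + 0.01070 + 0.00899 + 0.00899 + 0.02973 + 0.01256 + 0.03597 = 0.13407.
So 1 − D = 0.86593, i.e. 0.866 to 3 decimal places.

0.866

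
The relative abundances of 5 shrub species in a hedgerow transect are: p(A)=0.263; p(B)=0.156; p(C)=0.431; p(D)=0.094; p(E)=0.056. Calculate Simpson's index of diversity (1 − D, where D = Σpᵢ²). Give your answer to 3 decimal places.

0.709

D = 0.263² + 0.156² + 0.431² + 0.094² + 0.056² = 0.06917 + 0.02434 + 0.18576 + 0.00884 + 0.00314 = 0.29124 (working shown to 5 dp, full precision carried).
So 1 − D = 0.70876, i.e. 0.709 to 3 decimal places.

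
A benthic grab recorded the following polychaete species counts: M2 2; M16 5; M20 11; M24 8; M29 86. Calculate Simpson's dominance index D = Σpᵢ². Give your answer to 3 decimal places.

Total N = 2+5+11+8+86 = 112, so the proportions are 0.01786, 0.04464, 0.09821, 0.07143, 0.76786 (working shown to 5 dp, full precision carried).
D = 0.01786² + 0.04464² + 0.09821² + 0.07143² + 0.76786² = 0.00032 + 0.00199 + 0.00965 + 0.00510 + 0.58960 = 0.60666.
To 3 decimal places, D = 0.607.

0.607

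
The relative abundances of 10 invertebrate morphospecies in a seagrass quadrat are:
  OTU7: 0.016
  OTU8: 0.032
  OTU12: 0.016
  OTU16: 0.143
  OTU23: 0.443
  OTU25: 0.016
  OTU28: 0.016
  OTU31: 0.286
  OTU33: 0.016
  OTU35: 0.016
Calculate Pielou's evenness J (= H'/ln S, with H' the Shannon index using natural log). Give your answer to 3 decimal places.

0.653

H' = −Σ pᵢ ln pᵢ = −((-0.06616) + (-0.11014) + (-0.06616) + (-0.27812) + (-0.36068) + (-0.06616) + (-0.06616) + (-0.35800) + (-0.06616) + (-0.06616)) = 1.50393 (working shown to 5 dp, full precision carried).
With S = 10 species, ln S = 2.30259, so J = 1.50393/2.30259 = 0.65315, i.e. 0.653 to 3 decimal places.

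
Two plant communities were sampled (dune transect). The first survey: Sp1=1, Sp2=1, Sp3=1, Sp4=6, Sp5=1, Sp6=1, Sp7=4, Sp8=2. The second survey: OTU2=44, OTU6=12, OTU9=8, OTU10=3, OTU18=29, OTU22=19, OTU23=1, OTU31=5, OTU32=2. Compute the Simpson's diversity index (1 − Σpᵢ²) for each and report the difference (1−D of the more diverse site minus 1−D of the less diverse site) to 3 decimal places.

0.013

The first survey: N=17, proportions 0.05882, 0.05882, 0.05882, 0.35294, 0.05882, 0.05882, 0.23529, 0.11765, giving 1−D = 0.78893 (working shown to 5 dp, full precision carried).
The second survey: N=123, proportions 0.35772, 0.09756, 0.06504, 0.02439, 0.23577, 0.15447, 0.00813, 0.04065, 0.01626, giving 1−D = 0.77626.
Difference = |0.78893 − 0.77626| = 0.01267, i.e. 0.013 to 3 decimal places.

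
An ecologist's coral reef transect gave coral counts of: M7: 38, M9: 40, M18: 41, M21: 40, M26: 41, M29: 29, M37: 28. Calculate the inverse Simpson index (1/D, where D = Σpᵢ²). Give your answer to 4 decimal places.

Total N = 38+40+41+40+41+29+28 = 257, so the proportions are 0.14785992, 0.15564202, 0.15953307, 0.15564202, 0.15953307, 0.11284047, 0.10894942 (working shown to 8 dp, full precision carried).
D = 0.14785992² + 0.15564202² + 0.15953307² + 0.15564202² + 0.15953307² + 0.11284047² + 0.10894942² = 0.02186256 + 0.02422444 + 0.02545080 + 0.02422444 + 0.02545080 + 0.01273297 + 0.01186998 = 0.14581599.
So 1/D = 6.857959, i.e. 6.8580 to 4 decimal places.

6.8580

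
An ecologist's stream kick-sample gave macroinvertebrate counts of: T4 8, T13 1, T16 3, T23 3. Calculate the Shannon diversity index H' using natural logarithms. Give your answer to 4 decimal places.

1.1596

Total N = 8+1+3+3 = 15, so the proportions are 0.533333, 0.066667, 0.2, 0.2 (working shown to 6 dp, full precision carried).
Each pᵢ ln pᵢ term: 0.533333×(-0.628609)=-0.335258, 0.066667×(-2.708050)=-0.180537, 0.2×(-1.609438)=-0.321888, 0.2×(-1.609438)=-0.321888.
Sum = -1.159570, so H' = 1.1596.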